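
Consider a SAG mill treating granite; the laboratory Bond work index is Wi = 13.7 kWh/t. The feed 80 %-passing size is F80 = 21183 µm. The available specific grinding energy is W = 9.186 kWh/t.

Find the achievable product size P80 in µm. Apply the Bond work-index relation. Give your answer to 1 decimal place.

P80 = 183.0 µm

W = 10 Wi (1/√P80 − 1/√F80)  [Bond]
⇒ 1/√P80 = W/(10·Wi) + 1/√F80
  = 9.1860/(10·13.7) + 1/√21183 = 0.067051 + 0.006871 = 0.073922
P80 = (1/0.073922)² = 13.5278² = 183.00 µm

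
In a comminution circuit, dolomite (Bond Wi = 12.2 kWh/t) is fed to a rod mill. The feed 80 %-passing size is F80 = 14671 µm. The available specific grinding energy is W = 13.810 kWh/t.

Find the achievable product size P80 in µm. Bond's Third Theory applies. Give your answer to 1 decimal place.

W = 10 Wi (P80^-0.5 − F80^-0.5)
P80^-0.5 = F80^-0.5 + W/(10 Wi)
  = 13.8100/(10·12.2) + 1/√14671 = 0.113197 + 0.008256 = 0.121453
P80 = (1/0.121453)² = 8.2337² = 67.79 µm

P80 = 67.8 µm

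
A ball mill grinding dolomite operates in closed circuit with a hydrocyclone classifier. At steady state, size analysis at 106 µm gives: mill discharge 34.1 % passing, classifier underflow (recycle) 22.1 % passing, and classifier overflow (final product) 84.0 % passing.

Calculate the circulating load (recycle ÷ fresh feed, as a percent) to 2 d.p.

CL = 415.83 %

Classifier node, passing 106 µm:
r = (o − d)/(d − u)
r = (84.0 − 34.1)/(34.1 − 22.1) = 49.9/12.0 = 4.1583
CL = 100·r = 415.83 %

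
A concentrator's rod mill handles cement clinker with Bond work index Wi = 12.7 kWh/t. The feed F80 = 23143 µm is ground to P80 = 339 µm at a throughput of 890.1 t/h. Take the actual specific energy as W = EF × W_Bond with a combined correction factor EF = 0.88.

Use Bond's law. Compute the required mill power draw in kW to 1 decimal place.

Bond: W = 10·Wi·(1/√P80 − 1/√F80)
W = 10·12.7·(1/√339 − 1/√23143) = 10·12.7·(0.047739) = 6.0629 kWh/t
Apply correction: 6.0629 × 0.88 = 5.3353 kWh/t
Mill draw = 5.3353 × 890.1 = 4749.0 kW

P = 4749.0 kW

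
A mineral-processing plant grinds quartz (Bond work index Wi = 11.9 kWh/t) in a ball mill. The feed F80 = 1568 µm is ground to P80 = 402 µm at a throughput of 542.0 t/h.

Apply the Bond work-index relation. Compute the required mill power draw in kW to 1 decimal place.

W = 10 Wi (1/√P80 − 1/√F80)  [Bond]
W = 10·11.9·(1/√402 − 1/√1568) = 10·11.9·(0.024622) = 2.9300 kWh/t
Mill draw = 2.9300 × 542.0 = 1588.0 kW

P = 1588.0 kW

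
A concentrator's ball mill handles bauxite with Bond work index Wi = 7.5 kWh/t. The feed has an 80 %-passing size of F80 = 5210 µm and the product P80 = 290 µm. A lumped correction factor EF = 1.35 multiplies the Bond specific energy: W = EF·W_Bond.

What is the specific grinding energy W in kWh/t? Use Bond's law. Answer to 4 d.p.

W = 4.5429 kWh/t

W = 10 Wi / √P80 − 10 Wi / √F80
1/√290 = 0.058722;  1/√5210 = 0.013854
W = 10·7.5·(0.058722 − 0.013854) = 3.3651 kWh/t
Apply correction: 3.3651 × 1.35 = 4.5429 kWh/t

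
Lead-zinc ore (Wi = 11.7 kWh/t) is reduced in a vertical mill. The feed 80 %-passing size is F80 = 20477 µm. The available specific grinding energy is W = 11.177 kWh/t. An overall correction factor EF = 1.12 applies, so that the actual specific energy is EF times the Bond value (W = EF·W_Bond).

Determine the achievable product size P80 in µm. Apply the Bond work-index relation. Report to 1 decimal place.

P80 = 117.4 µm

W = 10 Wi (1/√P80 − 1/√F80)  [Bond]
W_Bond = W / EF = 11.177 / 1.12 = 9.9795 kWh/t
⇒ 1/√P80 = W_Bond/(10·Wi) + 1/√F80
  = 9.9795/(10·11.7) + 1/√20477 = 0.085295 + 0.006988 = 0.092283
P80 = (1/0.092283)² = 10.8363² = 117.42 µm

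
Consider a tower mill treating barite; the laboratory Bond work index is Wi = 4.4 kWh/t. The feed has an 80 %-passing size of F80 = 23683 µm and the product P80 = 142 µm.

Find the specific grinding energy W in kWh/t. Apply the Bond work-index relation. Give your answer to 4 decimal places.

W = 10 Wi (P80^-0.5 − F80^-0.5)
1/√142 = 0.083918;  1/√23683 = 0.006498
W = 10·4.4·(0.083918 − 0.006498) = 3.4065 kWh/t

W = 3.4065 kWh/t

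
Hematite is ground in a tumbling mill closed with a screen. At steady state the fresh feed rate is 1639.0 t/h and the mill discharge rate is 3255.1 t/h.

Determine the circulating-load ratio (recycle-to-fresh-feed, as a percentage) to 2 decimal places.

CL = 98.60 %

Discharge = new feed + return, hence
R = M − F = 3255.1 − 1639.0 = 1616.1 t/h
CL = 100·R/F = 100·1616.1/1639.0 = 98.60 %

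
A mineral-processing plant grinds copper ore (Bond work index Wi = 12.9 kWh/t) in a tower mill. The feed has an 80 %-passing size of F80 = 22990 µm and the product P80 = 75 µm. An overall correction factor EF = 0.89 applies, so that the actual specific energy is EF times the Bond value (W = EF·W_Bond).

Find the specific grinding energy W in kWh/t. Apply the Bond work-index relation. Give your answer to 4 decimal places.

Bond: W = 10·Wi·(1/√P80 − 1/√F80)
1/√75 = 0.115470;  1/√22990 = 0.006595
W = 10·12.9·(0.115470 − 0.006595) = 14.0449 kWh/t
W_actual = 0.89 × 14.0449 = 12.4999 kWh/t

W = 12.4999 kWh/t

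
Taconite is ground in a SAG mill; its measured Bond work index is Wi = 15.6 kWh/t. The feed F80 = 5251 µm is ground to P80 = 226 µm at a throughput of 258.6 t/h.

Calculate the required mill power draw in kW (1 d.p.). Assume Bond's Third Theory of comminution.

Bond:  W = 10 Wi (1/√P − 1/√F)
W = 10·15.6·(1/√226 − 1/√5251) = 10·15.6·(0.052719) = 8.2242 kWh/t
Power = W × throughput = 8.2242 kWh/t × 258.6 t/h = 2126.8 kW

P = 2126.8 kW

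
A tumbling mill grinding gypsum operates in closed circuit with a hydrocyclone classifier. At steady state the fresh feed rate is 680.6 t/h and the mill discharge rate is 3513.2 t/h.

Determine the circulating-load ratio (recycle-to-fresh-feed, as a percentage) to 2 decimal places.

Mill node: discharge = fresh + recycle.
R = M − F = 3513.2 − 680.6 = 2832.6 t/h
CL = 100·R/F = 100·2832.6/680.6 = 416.19 %

CL = 416.19 %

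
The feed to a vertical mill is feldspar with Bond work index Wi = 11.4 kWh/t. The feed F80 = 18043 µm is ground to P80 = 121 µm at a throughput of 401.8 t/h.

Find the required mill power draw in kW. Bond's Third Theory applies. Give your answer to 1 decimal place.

P = 3823.1 kW

W = 10·Wi·(P80^(-½) − F80^(-½))
W = 10·11.4·(1/√121 − 1/√18043) = 10·11.4·(0.083464) = 9.5149 kWh/t
P = W·T = 9.5149·401.8 = 3823.1 kW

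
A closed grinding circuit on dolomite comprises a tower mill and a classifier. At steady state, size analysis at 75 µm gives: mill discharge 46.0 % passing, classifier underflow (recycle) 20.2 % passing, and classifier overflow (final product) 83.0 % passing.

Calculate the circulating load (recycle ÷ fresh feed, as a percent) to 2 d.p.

Let r = R/F. Size balance at 75 µm:
Fd + Rd = Ru + Fo ⇒ R/F = (o−d)/(d−u)
r = (83.0 − 46.0)/(46.0 − 20.2) = 37.0/25.8 = 1.4341
CL = 100·r = 143.41 %

CL = 143.41 %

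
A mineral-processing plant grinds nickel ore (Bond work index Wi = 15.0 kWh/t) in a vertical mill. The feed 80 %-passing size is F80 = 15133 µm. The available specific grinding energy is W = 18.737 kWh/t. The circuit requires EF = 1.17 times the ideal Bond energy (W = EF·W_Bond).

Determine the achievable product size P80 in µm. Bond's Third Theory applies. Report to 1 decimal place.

Bond: W = 10·Wi·(1/√P80 − 1/√F80)
W_Bond = W / EF = 18.737 / 1.17 = 16.0145 kWh/t
P80^-0.5 = F80^-0.5 + W_Bond/(10 Wi)
  = 16.0145/(10·15.0) + 1/√15133 = 0.106764 + 0.008129 = 0.114893
P80 = (1/0.114893)² = 8.7038² = 75.76 µm

P80 = 75.8 µm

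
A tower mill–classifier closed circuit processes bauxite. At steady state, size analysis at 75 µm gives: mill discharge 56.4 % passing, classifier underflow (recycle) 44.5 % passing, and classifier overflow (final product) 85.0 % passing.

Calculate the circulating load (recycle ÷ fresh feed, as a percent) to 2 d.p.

CL = 240.34 %

Let r = R/F. Size balance at 75 µm:
(1+r)d = ru + o → r = (o−d)/(d−u)
r = (85.0 − 56.4)/(56.4 − 44.5) = 28.6/11.9 = 2.4034
CL = 100·r = 240.34 %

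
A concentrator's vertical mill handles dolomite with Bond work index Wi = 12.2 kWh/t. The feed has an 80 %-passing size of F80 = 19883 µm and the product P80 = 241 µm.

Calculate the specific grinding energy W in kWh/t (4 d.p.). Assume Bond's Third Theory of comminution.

W = 6.9935 kWh/t

Bond:  W = 10 Wi (1/√P − 1/√F)
1/√241 = 0.064416;  1/√19883 = 0.007092
W = 10·12.2·(0.064416 − 0.007092) = 6.9935 kWh/t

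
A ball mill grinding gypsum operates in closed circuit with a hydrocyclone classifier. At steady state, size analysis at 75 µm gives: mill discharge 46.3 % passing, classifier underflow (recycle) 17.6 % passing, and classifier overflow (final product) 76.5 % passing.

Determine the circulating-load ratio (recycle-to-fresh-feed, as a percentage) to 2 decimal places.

Classifier node, passing 75 µm:
Fd + Rd = Ru + Fo ⇒ R/F = (o−d)/(d−u)
r = (76.5 − 46.3)/(46.3 − 17.6) = 30.2/28.7 = 1.0523
CL = 100·r = 105.23 %

CL = 105.23 %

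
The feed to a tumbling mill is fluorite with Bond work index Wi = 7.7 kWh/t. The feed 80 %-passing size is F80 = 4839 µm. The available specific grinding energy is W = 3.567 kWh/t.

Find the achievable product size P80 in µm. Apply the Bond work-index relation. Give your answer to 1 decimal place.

P80 = 271.4 µm

Bond:  W = 10 Wi (1/√P − 1/√F)
⇒ 1/√P80 = W/(10 Wi) + 1/√F80
  = 3.5670/(10·7.7) + 1/√4839 = 0.046325 + 0.014375 = 0.060700
P80 = (1/0.060700)² = 16.4744² = 271.41 µm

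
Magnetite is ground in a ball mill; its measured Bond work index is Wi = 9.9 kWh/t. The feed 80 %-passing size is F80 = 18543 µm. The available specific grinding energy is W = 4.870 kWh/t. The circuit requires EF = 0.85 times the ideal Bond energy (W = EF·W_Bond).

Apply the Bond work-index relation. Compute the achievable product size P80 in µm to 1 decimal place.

P80 = 235.1 µm

W = 10·Wi·(P80^(-½) − F80^(-½))
W_Bond = W / EF = 4.870 / 0.85 = 5.7294 kWh/t
1/√P80 = 1/√F80 + W_Bond/(10·Wi)
  = 5.7294/(10·9.9) + 1/√18543 = 0.057873 + 0.007344 = 0.065216
P80 = (1/0.065216)² = 15.3336² = 235.12 µm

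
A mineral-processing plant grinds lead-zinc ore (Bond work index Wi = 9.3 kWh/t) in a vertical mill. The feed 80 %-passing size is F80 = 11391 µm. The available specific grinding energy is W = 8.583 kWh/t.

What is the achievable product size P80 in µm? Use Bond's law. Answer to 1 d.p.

W = 10 Wi / √P80 − 10 Wi / √F80
P80^(−½) = W/(10 Wi) + F80^(−½)
  = 8.5830/(10·9.3) + 1/√11391 = 0.092290 + 0.009370 = 0.101660
P80 = (1/0.101660)² = 9.8367² = 96.76 µm

P80 = 96.8 µm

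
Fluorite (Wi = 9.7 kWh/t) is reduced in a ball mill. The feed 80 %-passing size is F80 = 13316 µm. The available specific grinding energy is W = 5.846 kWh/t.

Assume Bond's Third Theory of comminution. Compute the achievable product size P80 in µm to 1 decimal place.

P80 = 210.4 µm

W = 10 Wi (P80^-0.5 − F80^-0.5)
⇒ 1/√P80 = W/(10·Wi) + 1/√F80
  = 5.8460/(10·9.7) + 1/√13316 = 0.060268 + 0.008666 = 0.068934
P80 = (1/0.068934)² = 14.5066² = 210.44 µm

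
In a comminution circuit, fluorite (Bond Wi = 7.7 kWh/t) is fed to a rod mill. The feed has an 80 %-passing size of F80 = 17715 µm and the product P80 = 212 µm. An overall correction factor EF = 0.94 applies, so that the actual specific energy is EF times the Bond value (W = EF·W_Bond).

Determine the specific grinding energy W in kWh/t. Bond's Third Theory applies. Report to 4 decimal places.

Bond:  W = 10 Wi (1/√P − 1/√F)
1/√212 = 0.068680;  1/√17715 = 0.007513
W = 10·7.7·(0.068680 − 0.007513) = 4.7099 kWh/t
Apply correction: 4.7099 × 0.94 = 4.4273 kWh/t

W = 4.4273 kWh/t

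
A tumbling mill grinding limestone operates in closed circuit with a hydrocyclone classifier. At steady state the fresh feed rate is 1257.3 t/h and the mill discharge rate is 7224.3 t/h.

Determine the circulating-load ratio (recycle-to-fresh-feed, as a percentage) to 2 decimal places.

CL = 474.59 %

M = F + R at steady state, so:
R = M − F = 7224.3 − 1257.3 = 5967.0 t/h
CL = 100·R/F = 100·5967.0/1257.3 = 474.59 %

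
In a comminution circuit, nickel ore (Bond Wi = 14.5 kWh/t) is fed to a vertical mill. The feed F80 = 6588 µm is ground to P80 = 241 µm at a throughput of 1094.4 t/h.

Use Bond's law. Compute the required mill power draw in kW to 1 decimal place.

W_Bond = 10·Wi·(1/√P₈₀ − 1/√F₈₀)
W = 10·14.5·(1/√241 − 1/√6588) = 10·14.5·(0.052095) = 7.5538 kWh/t
Power = W × throughput = 7.5538 kWh/t × 1094.4 t/h = 8266.9 kW

P = 8266.9 kW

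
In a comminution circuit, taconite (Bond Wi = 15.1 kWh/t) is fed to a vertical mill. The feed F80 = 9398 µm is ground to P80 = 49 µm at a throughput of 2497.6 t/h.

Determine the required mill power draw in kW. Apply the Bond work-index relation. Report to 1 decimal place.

P = 49986.5 kW

W = 10 Wi (1/√P80 − 1/√F80)  [Bond]
W = 10·15.1·(1/√49 − 1/√9398) = 10·15.1·(0.132542) = 20.0138 kWh/t
P_mill = W·ṁ = 20.0138·2497.6 = 49986.5 kW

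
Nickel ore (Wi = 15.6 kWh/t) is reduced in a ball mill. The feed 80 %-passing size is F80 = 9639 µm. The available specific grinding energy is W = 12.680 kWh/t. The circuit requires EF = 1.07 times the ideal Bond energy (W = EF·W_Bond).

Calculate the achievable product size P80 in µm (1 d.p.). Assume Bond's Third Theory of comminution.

W = 10·Wi·[P80^(−½) − F80^(−½)]
W_Bond = W / EF = 12.680 / 1.07 = 11.8505 kWh/t
P80^(−½) = W_Bond/(10 Wi) + F80^(−½)
  = 11.8505/(10·15.6) + 1/√9639 = 0.075965 + 0.010186 = 0.086150
P80 = (1/0.086150)² = 11.6077² = 134.74 µm

P80 = 134.7 µm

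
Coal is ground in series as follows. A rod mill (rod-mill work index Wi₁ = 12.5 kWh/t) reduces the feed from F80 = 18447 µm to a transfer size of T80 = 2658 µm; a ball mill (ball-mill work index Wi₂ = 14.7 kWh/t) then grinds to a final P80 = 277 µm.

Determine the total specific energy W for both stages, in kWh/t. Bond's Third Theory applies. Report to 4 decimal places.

W = 7.4853 kWh/t

Bond:  W = 10 Wi (1/√P − 1/√F)
Stage 1 (18447→2658 µm, Wi₁=12.5): W₁ = 10·12.5·(0.019396 − 0.007363) = 1.5042 kWh/t
Stage 2 (2658→277 µm, Wi₂=14.7): W₂ = 10·14.7·(0.060084 − 0.019396) = 5.9811 kWh/t
W = W₁ + W₂ = 1.5042 + 5.9811 = 7.4853 kWh/t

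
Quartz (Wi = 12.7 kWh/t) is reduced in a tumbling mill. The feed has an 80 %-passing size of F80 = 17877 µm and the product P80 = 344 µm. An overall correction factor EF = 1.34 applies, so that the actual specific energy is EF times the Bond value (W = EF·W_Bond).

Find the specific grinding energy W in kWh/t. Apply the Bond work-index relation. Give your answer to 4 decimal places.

Bond: W = 10·Wi·(1/√P80 − 1/√F80)
1/√344 = 0.053916;  1/√17877 = 0.007479
W = 10·12.7·(0.053916 − 0.007479) = 5.8975 kWh/t
With EF = 1.34: W = 5.8975·1.34 = 7.9027 kWh/t

W = 7.9027 kWh/t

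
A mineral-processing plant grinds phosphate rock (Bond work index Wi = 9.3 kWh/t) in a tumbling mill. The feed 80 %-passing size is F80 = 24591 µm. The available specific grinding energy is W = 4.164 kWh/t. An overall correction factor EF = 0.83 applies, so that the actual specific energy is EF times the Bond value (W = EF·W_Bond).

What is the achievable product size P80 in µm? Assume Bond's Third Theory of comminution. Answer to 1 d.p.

P80 = 274.8 µm

W = 10 Wi (P80^-0.5 − F80^-0.5)
W_Bond = W / EF = 4.164 / 0.83 = 5.0169 kWh/t
⇒ 1/√P80 = W_Bond/(10 Wi) + 1/√F80
  = 5.0169/(10·9.3) + 1/√24591 = 0.053945 + 0.006377 = 0.060322
P80 = (1/0.060322)² = 16.5778² = 274.82 µm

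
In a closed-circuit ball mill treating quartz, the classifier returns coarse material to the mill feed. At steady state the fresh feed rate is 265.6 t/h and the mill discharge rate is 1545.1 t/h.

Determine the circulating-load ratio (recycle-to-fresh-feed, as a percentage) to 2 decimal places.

CL = 481.74 %

Mill node: discharge = fresh + recycle.
R = M − F = 1545.1 − 265.6 = 1279.5 t/h
CL = 100·R/F = 100·1279.5/265.6 = 481.74 %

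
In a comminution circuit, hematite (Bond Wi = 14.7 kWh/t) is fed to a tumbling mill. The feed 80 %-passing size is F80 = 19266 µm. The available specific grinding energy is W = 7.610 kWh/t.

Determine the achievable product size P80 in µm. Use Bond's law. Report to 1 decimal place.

P80 = 287.5 µm

W = 10·Wi·[P80^(−½) − F80^(−½)]
1/√P80 = 1/√F80 + W/(10·Wi)
  = 7.6100/(10·14.7) + 1/√19266 = 0.051769 + 0.007205 = 0.058973
P80 = (1/0.058973)² = 16.9569² = 287.53 µm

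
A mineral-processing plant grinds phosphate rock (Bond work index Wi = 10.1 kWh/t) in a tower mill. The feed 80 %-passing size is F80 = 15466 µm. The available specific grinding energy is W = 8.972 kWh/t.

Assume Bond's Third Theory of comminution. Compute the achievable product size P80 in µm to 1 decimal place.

W = 10·Wi·[P80^(−½) − F80^(−½)]
⇒ 1/√P80 = W/(10·Wi) + 1/√F80
  = 8.9720/(10·10.1) + 1/√15466 = 0.088832 + 0.008041 = 0.096873
P80 = (1/0.096873)² = 10.3228² = 106.56 µm

P80 = 106.6 µm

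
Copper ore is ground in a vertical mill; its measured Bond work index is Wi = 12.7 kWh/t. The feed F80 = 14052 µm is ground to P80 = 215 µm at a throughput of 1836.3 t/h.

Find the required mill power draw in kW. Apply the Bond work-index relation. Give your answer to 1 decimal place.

P = 13937.5 kW

Bond: W = 10·Wi·(1/√P80 − 1/√F80)
W = 10·12.7·(1/√215 − 1/√14052) = 10·12.7·(0.059764) = 7.5900 kWh/t
P = W·T = 7.5900·1836.3 = 13937.5 kW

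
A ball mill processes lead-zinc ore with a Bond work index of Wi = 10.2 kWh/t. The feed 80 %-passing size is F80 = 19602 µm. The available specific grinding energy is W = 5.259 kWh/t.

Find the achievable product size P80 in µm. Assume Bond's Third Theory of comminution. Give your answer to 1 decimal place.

P80 = 290.2 µm

W = 10 Wi / √P80 − 10 Wi / √F80
⇒ 1/√P80 = W/(10 Wi) + 1/√F80
  = 5.2590/(10·10.2) + 1/√19602 = 0.051559 + 0.007142 = 0.058701
P80 = (1/0.058701)² = 17.0354² = 290.20 µm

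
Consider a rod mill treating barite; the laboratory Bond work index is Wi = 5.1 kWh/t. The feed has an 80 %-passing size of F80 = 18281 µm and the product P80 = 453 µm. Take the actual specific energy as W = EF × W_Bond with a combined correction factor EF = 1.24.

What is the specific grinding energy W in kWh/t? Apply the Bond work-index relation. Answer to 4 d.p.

Bond:  W = 10 Wi (1/√P − 1/√F)
1/√453 = 0.046984;  1/√18281 = 0.007396
W = 10·5.1·(0.046984 − 0.007396) = 2.0190 kWh/t
Corrected W = EF·W_Bond = 1.24·2.0190 = 2.5035 kWh/t

W = 2.5035 kWh/t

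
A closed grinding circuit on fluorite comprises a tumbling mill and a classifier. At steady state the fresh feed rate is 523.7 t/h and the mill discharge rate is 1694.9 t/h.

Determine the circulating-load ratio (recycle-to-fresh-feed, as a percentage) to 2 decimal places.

CL = 223.64 %

Steady state: M = F + R.
R = M − F = 1694.9 − 523.7 = 1171.2 t/h
CL = 100·R/F = 100·1171.2/523.7 = 223.64 %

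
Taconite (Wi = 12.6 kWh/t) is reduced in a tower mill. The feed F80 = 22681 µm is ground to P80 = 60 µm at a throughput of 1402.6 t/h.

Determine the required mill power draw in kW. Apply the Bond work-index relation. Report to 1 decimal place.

P = 21642.0 kW

W_Bond = 10·Wi·(1/√P₈₀ − 1/√F₈₀)
W = 10·12.6·(1/√60 − 1/√22681) = 10·12.6·(0.122459) = 15.4299 kWh/t
Mill draw = 15.4299 × 1402.6 = 21642.0 kW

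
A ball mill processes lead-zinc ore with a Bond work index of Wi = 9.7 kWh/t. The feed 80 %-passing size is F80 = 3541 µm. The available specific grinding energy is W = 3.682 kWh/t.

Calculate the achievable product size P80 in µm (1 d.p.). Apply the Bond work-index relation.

P80 = 333.4 µm

Bond: W = 10·Wi·(1/√P80 − 1/√F80)
⇒ 1/√P80 = W/(10·Wi) + 1/√F80
  = 3.6820/(10·9.7) + 1/√3541 = 0.037959 + 0.016805 = 0.054764
P80 = (1/0.054764)² = 18.2603² = 333.44 µm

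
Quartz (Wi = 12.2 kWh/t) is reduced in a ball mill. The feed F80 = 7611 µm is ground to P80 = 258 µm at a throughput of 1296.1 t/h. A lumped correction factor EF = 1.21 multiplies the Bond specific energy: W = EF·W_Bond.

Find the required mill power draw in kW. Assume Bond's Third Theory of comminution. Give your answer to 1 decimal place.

W = 10 Wi (P80^-0.5 − F80^-0.5)
W = 10·12.2·(1/√258 − 1/√7611) = 10·12.2·(0.050795) = 6.1970 kWh/t
Apply correction: 6.1970 × 1.21 = 7.4983 kWh/t
P_mill = W·ṁ = 7.4983·1296.1 = 9718.6 kW

P = 9718.6 kW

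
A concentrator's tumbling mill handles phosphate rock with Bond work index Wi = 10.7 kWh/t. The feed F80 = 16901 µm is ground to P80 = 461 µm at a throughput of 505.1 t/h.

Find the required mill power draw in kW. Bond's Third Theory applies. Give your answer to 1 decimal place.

P = 2101.4 kW

W = 10·Wi·[P80^(−½) − F80^(−½)]
W = 10·10.7·(1/√461 − 1/√16901) = 10·10.7·(0.038883) = 4.1604 kWh/t
Mill draw = 4.1604 × 505.1 = 2101.4 kW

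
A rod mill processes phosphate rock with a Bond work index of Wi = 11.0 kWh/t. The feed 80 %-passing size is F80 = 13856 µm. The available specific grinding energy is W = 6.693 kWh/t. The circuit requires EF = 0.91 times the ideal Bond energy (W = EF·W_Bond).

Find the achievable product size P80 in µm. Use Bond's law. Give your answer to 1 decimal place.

P80 = 176.1 µm

W = 10·Wi·[P80^(−½) − F80^(−½)]
W_Bond = W / EF = 6.693 / 0.91 = 7.3549 kWh/t
P80^(−½) = W_Bond/(10 Wi) + F80^(−½)
  = 7.3549/(10·11.0) + 1/√13856 = 0.066863 + 0.008495 = 0.075358
P80 = (1/0.075358)² = 13.2699² = 176.09 µm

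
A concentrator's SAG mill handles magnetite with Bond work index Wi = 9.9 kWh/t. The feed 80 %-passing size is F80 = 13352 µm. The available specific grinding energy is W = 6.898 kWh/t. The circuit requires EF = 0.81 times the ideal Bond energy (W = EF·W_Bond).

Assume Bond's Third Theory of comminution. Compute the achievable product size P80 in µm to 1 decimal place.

P80 = 111.6 µm

W = 10 Wi / √P80 − 10 Wi / √F80
W_Bond = W / EF = 6.898 / 0.81 = 8.5160 kWh/t
P80^-0.5 = F80^-0.5 + W_Bond/(10 Wi)
  = 8.5160/(10·9.9) + 1/√13352 = 0.086021 + 0.008654 = 0.094675
P80 = (1/0.094675)² = 10.5625² = 111.57 µm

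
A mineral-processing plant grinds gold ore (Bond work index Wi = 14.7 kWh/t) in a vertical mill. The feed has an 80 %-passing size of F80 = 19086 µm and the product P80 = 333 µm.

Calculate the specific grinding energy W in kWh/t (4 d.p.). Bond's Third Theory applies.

W = 10·Wi·(P80^(-½) − F80^(-½))
1/√333 = 0.054800;  1/√19086 = 0.007238
W = 10·14.7·(0.054800 − 0.007238) = 6.9915 kWh/t

W = 6.9915 kWh/t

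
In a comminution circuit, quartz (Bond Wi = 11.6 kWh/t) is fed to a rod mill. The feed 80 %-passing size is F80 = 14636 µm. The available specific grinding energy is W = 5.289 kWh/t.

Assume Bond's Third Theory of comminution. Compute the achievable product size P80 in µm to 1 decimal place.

P80 = 344.7 µm

W_Bond = 10·Wi·(1/√P₈₀ − 1/√F₈₀)
1/√P80 = 1/√F80 + W/(10·Wi)
  = 5.2890/(10·11.6) + 1/√14636 = 0.045595 + 0.008266 = 0.053861
P80 = (1/0.053861)² = 18.5664² = 344.71 µm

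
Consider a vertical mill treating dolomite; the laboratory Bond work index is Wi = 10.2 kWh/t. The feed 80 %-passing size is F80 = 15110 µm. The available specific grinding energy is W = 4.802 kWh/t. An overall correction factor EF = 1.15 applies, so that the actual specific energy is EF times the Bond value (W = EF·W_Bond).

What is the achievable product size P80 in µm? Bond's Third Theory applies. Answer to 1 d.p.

Bond: W = 10·Wi·(1/√P80 − 1/√F80)
W_Bond = W / EF = 4.802 / 1.15 = 4.1757 kWh/t
1/√P80 = 1/√F80 + W_Bond/(10·Wi)
  = 4.1757/(10·10.2) + 1/√15110 = 0.040938 + 0.008135 = 0.049073
P80 = (1/0.049073)² = 20.3778² = 415.26 µm

P80 = 415.3 µm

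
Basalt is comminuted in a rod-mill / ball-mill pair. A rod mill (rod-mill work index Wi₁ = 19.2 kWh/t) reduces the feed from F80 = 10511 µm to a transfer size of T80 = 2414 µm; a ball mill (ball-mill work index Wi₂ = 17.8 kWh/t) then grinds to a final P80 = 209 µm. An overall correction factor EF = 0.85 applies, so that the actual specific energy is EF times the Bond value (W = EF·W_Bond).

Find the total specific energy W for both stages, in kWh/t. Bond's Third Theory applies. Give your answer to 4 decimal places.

Bond:  W = 10 Wi (1/√P − 1/√F)
Stage 1 (10511→2414 µm, Wi₁=19.2): W₁ = 10·19.2·(0.020353 − 0.009754) = 2.0351 kWh/t
Stage 2 (2414→209 µm, Wi₂=17.8): W₂ = 10·17.8·(0.069171 − 0.020353) = 8.6897 kWh/t
W = W₁ + W₂ = 2.0351 + 8.6897 = 10.7247 kWh/t
Corrected W = EF·W_Bond = 0.85·10.7247 = 9.1160 kWh/t

W = 9.1160 kWh/t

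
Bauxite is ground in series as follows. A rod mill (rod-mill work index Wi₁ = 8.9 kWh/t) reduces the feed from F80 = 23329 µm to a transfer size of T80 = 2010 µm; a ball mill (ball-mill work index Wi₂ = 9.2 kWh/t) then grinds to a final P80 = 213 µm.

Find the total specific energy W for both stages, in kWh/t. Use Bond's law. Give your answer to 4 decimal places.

W = 5.6541 kWh/t

W_Bond = 10·Wi·(1/√P₈₀ − 1/√F₈₀)
Stage 1 (23329→2010 µm, Wi₁=8.9): W₁ = 10·8.9·(0.022305 − 0.006547) = 1.4024 kWh/t
Stage 2 (2010→213 µm, Wi₂=9.2): W₂ = 10·9.2·(0.068519 − 0.022305) = 4.2517 kWh/t
W = W₁ + W₂ = 1.4024 + 4.2517 = 5.6541 kWh/t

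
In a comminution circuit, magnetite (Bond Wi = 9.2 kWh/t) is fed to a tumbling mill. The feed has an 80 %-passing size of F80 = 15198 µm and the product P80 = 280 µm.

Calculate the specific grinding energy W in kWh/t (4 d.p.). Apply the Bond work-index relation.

W = 4.7518 kWh/t

Bond:  W = 10 Wi (1/√P − 1/√F)
1/√280 = 0.059761;  1/√15198 = 0.008112
W = 10·9.2·(0.059761 − 0.008112) = 4.7518 kWh/t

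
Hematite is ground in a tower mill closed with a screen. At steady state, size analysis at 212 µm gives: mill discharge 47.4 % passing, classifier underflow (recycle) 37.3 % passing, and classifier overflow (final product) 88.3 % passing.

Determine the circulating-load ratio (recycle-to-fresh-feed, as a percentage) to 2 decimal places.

Classifier node, passing 212 µm:
r = (o − d)/(d − u)
r = (88.3 − 47.4)/(47.4 − 37.3) = 40.9/10.1 = 4.0495
CL = 100·r = 404.95 %

CL = 404.95 %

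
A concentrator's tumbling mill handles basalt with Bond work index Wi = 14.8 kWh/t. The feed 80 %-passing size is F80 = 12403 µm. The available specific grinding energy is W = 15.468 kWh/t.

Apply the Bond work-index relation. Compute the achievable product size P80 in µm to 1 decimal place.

W = 10·Wi·[P80^(−½) − F80^(−½)]
P80^(−½) = W/(10 Wi) + F80^(−½)
  = 15.4680/(10·14.8) + 1/√12403 = 0.104514 + 0.008979 = 0.113493
P80 = (1/0.113493)² = 8.8111² = 77.64 µm

P80 = 77.6 µm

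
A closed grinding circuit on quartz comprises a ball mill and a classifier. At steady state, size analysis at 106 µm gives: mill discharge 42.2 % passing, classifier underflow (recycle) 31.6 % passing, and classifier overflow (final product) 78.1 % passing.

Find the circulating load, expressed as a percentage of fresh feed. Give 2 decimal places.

Balance %-passing 106 µm (r = R/F):
Fd + Rd = Ru + Fo ⇒ R/F = (o−d)/(d−u)
r = (78.1 − 42.2)/(42.2 − 31.6) = 35.9/10.6 = 3.3868
CL = 100·r = 338.68 %

CL = 338.68 %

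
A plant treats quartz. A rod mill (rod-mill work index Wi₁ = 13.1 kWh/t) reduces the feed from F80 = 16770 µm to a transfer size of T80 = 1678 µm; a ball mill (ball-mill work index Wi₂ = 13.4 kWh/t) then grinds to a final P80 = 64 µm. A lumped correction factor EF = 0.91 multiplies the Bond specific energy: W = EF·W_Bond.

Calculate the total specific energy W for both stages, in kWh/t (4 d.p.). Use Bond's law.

W = 14.2553 kWh/t

W_Bond = 10·Wi·(1/√P₈₀ − 1/√F₈₀)
Stage 1 (16770→1678 µm, Wi₁=13.1): W₁ = 10·13.1·(0.024412 − 0.007722) = 2.1864 kWh/t
Stage 2 (1678→64 µm, Wi₂=13.4): W₂ = 10·13.4·(0.125000 − 0.024412) = 13.4788 kWh/t
W = W₁ + W₂ = 2.1864 + 13.4788 = 15.6652 kWh/t
Apply correction: 15.6652 × 0.91 = 14.2553 kWh/t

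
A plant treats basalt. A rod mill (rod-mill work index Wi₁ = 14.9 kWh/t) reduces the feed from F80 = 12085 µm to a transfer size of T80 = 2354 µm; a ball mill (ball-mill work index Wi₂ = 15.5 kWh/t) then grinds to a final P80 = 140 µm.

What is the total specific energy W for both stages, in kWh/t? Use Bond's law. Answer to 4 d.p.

Bond:  W = 10 Wi (1/√P − 1/√F)
Stage 1 (12085→2354 µm, Wi₁=14.9): W₁ = 10·14.9·(0.020611 − 0.009097) = 1.7156 kWh/t
Stage 2 (2354→140 µm, Wi₂=15.5): W₂ = 10·15.5·(0.084515 − 0.020611) = 9.9052 kWh/t
W = W₁ + W₂ = 1.7156 + 9.9052 = 11.6208 kWh/t

W = 11.6208 kWh/t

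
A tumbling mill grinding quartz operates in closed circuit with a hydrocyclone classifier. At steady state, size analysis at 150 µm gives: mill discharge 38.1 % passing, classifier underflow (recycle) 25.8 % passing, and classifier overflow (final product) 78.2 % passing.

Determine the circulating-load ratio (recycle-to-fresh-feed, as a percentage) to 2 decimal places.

Classifier node, passing 150 µm:
Fd + Rd = Ru + Fo ⇒ R/F = (o−d)/(d−u)
r = (78.2 − 38.1)/(38.1 − 25.8) = 40.1/12.3 = 3.2602
CL = 100·r = 326.02 %

CL = 326.02 %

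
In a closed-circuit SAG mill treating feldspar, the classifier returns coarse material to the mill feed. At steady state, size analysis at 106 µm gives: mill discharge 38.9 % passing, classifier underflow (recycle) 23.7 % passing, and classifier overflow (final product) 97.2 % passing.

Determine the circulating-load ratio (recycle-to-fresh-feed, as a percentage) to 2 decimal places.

Classifier node, passing 106 µm:
Fd + Rd = Ru + Fo ⇒ R/F = (o−d)/(d−u)
r = (97.2 − 38.9)/(38.9 − 23.7) = 58.3/15.2 = 3.8355
CL = 100·r = 383.55 %

CL = 383.55 %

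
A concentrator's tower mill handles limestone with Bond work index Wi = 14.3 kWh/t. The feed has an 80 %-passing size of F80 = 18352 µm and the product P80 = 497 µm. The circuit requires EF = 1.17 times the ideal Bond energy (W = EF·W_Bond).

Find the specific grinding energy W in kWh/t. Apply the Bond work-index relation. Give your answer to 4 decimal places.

Bond:  W = 10 Wi (1/√P − 1/√F)
1/√497 = 0.044856;  1/√18352 = 0.007382
W = 10·14.3·(0.044856 − 0.007382) = 5.3588 kWh/t
Apply correction: 5.3588 × 1.17 = 6.2698 kWh/t

W = 6.2698 kWh/t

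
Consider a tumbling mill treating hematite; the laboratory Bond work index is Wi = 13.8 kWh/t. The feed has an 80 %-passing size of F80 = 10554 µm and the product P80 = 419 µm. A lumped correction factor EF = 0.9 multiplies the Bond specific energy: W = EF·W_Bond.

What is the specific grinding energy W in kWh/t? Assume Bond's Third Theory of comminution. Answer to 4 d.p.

W = 10·Wi·(P80^(-½) − F80^(-½))
1/√419 = 0.048853;  1/√10554 = 0.009734
W = 10·13.8·(0.048853 − 0.009734) = 5.3984 kWh/t
Corrected W = EF·W_Bond = 0.9·5.3984 = 4.8586 kWh/t

W = 4.8586 kWh/t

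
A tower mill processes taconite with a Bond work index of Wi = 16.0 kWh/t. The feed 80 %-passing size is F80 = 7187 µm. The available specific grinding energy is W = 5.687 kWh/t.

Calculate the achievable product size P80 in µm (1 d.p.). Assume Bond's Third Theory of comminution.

W = 10 Wi (1/√P80 − 1/√F80)  [Bond]
⇒ 1/√P80 = W/(10 Wi) + 1/√F80
  = 5.6870/(10·16.0) + 1/√7187 = 0.035544 + 0.011796 = 0.047340
P80 = (1/0.047340)² = 21.1240² = 446.22 µm

P80 = 446.2 µm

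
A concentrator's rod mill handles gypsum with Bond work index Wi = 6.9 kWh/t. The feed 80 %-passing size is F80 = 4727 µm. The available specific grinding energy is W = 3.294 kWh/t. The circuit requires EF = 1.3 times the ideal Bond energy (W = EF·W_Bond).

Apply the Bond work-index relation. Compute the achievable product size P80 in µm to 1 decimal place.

P80 = 380.5 µm

W = 10·Wi·[P80^(−½) − F80^(−½)]
W_Bond = W / EF = 3.294 / 1.3 = 2.5338 kWh/t
P80^-0.5 = F80^-0.5 + W_Bond/(10 Wi)
  = 2.5338/(10·6.9) + 1/√4727 = 0.036722 + 0.014545 = 0.051267
P80 = (1/0.051267)² = 19.5057² = 380.47 µm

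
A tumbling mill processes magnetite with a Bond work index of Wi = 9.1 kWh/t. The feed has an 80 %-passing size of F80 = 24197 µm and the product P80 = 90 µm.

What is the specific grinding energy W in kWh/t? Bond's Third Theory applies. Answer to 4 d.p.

W = 10 Wi (1/√P80 − 1/√F80)  [Bond]
1/√90 = 0.105409;  1/√24197 = 0.006429
W = 10·9.1·(0.105409 − 0.006429) = 9.0072 kWh/t

W = 9.0072 kWh/t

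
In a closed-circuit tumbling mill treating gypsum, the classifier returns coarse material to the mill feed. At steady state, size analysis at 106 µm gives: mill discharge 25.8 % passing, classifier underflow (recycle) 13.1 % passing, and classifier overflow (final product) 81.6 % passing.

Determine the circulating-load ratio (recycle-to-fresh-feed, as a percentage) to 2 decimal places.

Mass balance on the −106 µm fraction:
(1+r)·d = r·u + o ⇒ r = (o−d)/(d−u)
r = (81.6 − 25.8)/(25.8 − 13.1) = 55.8/12.7 = 4.3937
CL = 100·r = 439.37 %

CL = 439.37 %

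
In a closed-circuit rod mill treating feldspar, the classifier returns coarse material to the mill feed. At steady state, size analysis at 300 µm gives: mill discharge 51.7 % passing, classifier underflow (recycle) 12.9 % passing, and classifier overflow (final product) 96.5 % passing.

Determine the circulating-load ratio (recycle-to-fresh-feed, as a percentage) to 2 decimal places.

Classifier node, passing 300 µm:
r = (o − d)/(d − u)
r = (96.5 − 51.7)/(51.7 − 12.9) = 44.8/38.8 = 1.1546
CL = 100·r = 115.46 %

CL = 115.46 %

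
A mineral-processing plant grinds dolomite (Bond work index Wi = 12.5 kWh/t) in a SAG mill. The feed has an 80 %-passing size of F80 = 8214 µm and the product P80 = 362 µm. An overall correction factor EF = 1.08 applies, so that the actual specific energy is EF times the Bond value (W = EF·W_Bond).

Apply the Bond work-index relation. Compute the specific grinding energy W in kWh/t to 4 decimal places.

W = 10 Wi (P80^-0.5 − F80^-0.5)
1/√362 = 0.052559;  1/√8214 = 0.011034
W = 10·12.5·(0.052559 − 0.011034) = 5.1906 kWh/t
Apply correction: 5.1906 × 1.08 = 5.6059 kWh/t

W = 5.6059 kWh/t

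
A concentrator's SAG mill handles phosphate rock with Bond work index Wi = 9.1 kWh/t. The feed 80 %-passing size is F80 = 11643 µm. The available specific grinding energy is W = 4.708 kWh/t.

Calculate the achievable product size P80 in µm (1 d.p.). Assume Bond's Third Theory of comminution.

W = 10·Wi·[P80^(−½) − F80^(−½)]
1/√P80 = 1/√F80 + W/(10·Wi)
  = 4.7080/(10·9.1) + 1/√11643 = 0.051736 + 0.009268 = 0.061004
P80 = (1/0.061004)² = 16.3924² = 268.71 µm

P80 = 268.7 µm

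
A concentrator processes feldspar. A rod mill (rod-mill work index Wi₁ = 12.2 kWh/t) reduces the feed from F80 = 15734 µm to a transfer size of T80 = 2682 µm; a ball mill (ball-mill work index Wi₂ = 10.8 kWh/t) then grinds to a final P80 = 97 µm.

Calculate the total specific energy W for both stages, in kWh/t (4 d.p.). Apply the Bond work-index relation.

W = 10 Wi (1/√P80 − 1/√F80)  [Bond]
Stage 1 (15734→2682 µm, Wi₁=12.2): W₁ = 10·12.2·(0.019309 − 0.007972) = 1.3831 kWh/t
Stage 2 (2682→97 µm, Wi₂=10.8): W₂ = 10·10.8·(0.101535 − 0.019309) = 8.8803 kWh/t
W = W₁ + W₂ = 1.3831 + 8.8803 = 10.2635 kWh/t

W = 10.2635 kWh/t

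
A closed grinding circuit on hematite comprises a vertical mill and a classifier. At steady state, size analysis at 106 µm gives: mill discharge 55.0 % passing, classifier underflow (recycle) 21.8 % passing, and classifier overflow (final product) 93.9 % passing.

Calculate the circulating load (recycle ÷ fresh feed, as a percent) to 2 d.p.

Classifier node, passing 106 µm:
Fd + Rd = Ru + Fo ⇒ R/F = (o−d)/(d−u)
r = (93.9 − 55.0)/(55.0 − 21.8) = 38.9/33.2 = 1.1717
CL = 100·r = 117.17 %

CL = 117.17 %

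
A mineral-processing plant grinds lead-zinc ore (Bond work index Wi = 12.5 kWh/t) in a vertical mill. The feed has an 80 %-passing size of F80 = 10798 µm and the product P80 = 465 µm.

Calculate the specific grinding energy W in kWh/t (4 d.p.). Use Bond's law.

W = 10 Wi (P80^-0.5 − F80^-0.5)
1/√465 = 0.046374;  1/√10798 = 0.009623
W = 10·12.5·(0.046374 − 0.009623) = 4.5938 kWh/t

W = 4.5938 kWh/t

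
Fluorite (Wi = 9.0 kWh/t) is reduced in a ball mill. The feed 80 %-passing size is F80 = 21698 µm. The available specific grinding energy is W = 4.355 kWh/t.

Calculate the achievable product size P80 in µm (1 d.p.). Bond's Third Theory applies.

Bond: W = 10·Wi·(1/√P80 − 1/√F80)
⇒ 1/√P80 = W/(10·Wi) + 1/√F80
  = 4.3550/(10·9.0) + 1/√21698 = 0.048389 + 0.006789 = 0.055178
P80 = (1/0.055178)² = 18.1233² = 328.45 µm

P80 = 328.5 µm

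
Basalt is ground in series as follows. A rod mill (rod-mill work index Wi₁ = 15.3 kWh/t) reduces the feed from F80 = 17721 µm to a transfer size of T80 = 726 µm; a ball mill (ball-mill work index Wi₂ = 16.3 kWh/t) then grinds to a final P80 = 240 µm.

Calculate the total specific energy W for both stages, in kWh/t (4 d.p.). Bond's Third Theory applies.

W = 9.0011 kWh/t

W_Bond = 10·Wi·(1/√P₈₀ − 1/√F₈₀)
Stage 1 (17721→726 µm, Wi₁=15.3): W₁ = 10·15.3·(0.037113 − 0.007512) = 4.5290 kWh/t
Stage 2 (726→240 µm, Wi₂=16.3): W₂ = 10·16.3·(0.064550 − 0.037113) = 4.4721 kWh/t
W = W₁ + W₂ = 4.5290 + 4.4721 = 9.0011 kWh/t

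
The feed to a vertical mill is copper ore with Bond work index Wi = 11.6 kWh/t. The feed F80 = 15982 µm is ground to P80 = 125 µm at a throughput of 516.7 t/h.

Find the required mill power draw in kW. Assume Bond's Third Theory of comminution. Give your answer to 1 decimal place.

P = 4886.8 kW

W = 10 Wi / √P80 − 10 Wi / √F80
W = 10·11.6·(1/√125 − 1/√15982) = 10·11.6·(0.081533) = 9.4578 kWh/t
P = W·T = 9.4578·516.7 = 4886.8 kW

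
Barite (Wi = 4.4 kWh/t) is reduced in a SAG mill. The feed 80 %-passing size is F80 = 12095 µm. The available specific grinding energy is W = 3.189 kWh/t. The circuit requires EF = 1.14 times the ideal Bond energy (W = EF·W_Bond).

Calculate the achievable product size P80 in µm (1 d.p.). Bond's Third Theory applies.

P80 = 189.4 µm

W_Bond = 10·Wi·(1/√P₈₀ − 1/√F₈₀)
W_Bond = W / EF = 3.189 / 1.14 = 2.7974 kWh/t
⇒ 1/√P80 = W_Bond/(10·Wi) + 1/√F80
  = 2.7974/(10·4.4) + 1/√12095 = 0.063577 + 0.009093 = 0.072669
P80 = (1/0.072669)² = 13.7610² = 189.36 µm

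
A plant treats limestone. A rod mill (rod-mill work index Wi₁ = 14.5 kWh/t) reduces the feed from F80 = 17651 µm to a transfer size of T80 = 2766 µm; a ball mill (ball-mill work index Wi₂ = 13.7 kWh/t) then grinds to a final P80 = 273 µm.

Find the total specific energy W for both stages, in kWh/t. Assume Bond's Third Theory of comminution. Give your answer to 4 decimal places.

Bond:  W = 10 Wi (1/√P − 1/√F)
Stage 1 (17651→2766 µm, Wi₁=14.5): W₁ = 10·14.5·(0.019014 − 0.007527) = 1.6656 kWh/t
Stage 2 (2766→273 µm, Wi₂=13.7): W₂ = 10·13.7·(0.060523 − 0.019014) = 5.6867 kWh/t
W = W₁ + W₂ = 1.6656 + 5.6867 = 7.3523 kWh/t

W = 7.3523 kWh/t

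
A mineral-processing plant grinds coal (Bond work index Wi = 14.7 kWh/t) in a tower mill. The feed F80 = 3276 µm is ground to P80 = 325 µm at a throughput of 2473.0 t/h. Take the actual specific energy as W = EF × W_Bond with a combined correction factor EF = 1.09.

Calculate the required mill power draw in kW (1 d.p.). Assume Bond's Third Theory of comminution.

W = 10 Wi (1/√P80 − 1/√F80)  [Bond]
W = 10·14.7·(1/√325 − 1/√3276) = 10·14.7·(0.037999) = 5.5858 kWh/t
Corrected W = EF·W_Bond = 1.09·5.5858 = 6.0885 kWh/t
P_mill = W·ṁ = 6.0885·2473.0 = 15056.9 kW

P = 15056.9 kW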